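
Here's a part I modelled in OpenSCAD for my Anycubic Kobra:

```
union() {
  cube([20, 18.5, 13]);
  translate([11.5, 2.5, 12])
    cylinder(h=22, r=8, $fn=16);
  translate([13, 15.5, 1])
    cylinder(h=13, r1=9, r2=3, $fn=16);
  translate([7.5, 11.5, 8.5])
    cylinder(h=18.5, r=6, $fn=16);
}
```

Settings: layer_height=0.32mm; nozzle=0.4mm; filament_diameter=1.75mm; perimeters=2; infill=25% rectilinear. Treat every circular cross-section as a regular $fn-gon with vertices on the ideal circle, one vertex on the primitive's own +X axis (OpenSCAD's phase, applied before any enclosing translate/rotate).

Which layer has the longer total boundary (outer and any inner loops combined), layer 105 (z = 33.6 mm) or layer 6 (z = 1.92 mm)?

Layer 105 (z = 33.6): the cube does not reach this height (z outside [0, 13]); the r=8 cylinder at (11.5, 2.5) gives a regular 16-gon of circumradius 8 (constant along its height) (perimeter = 2·16·8.000·sin(180°/16) = 49.94 mm); the cone at (13, 15.5) is not intersected at this z (z outside [1, 14]); the cylinder at (7.5, 11.5) is absent (z outside [8.5, 27]); Taking the union: only the r=8 cylinder at (11.5, 2.5) is present, so the union is just that shape — boundary = 49.94 mm. So its perimeter = 49.94 mm. Layer 6 (z = 1.92): the cube (footprint 20×18.5) is included at this height (perimeter 77.00 mm); the cylinder at (11.5, 2.5) is absent (z outside [12, 34]); the cone at (13, 15.5): at t=0.071 of its height the radius interpolates to r₁+(r₂−r₁)t = 8.575, giving a regular 16-gon of that circumradius (perimeter = 2·16·8.575·sin(180°/16) = 53.54 mm); the cylinder at (7.5, 11.5) does not reach this height (z outside [8.5, 27]); Taking the union: the regions partially overlap (shared area 153.66 mm²), so the edge portions inside another operand are dropped and the merged outline is re-measured after clipping — boundary = 83.07 mm. So its perimeter = 83.07 mm. Layer 6 is larger (83.07 vs 49.94 mm).

layer 6 (z = 1.92 mm)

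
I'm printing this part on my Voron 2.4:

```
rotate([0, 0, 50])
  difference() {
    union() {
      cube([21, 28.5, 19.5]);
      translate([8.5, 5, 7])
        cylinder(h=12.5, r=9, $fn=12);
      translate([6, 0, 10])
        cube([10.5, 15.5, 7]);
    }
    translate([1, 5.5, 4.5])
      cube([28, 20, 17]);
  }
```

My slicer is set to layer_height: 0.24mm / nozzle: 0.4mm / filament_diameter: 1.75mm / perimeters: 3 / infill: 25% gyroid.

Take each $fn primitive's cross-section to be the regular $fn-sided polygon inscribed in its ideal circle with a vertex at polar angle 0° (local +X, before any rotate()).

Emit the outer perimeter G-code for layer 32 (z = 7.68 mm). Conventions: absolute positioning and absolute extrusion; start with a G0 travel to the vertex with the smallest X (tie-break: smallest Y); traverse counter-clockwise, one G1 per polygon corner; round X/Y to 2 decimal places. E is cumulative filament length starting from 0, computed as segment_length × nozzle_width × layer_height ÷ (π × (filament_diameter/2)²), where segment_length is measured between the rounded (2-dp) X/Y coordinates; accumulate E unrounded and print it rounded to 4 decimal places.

G0 X-21.83 Y18.32 Z7.68
G1 X-5.26 Y4.41 E0.8635
G1 X-4.15 Y2.83 E0.9405
G1 X-2.40 Y2.01 E1.0177
G1 X0.00 Y0.00 E1.1426
G1 X0.78 Y0.92 E1.1908
G1 X4.71 Y1.27 E1.3482
G1 X8.53 Y3.94 E1.5343
G1 X10.50 Y8.16 E1.7201
G1 X10.15 Y12.10 E1.8780
G1 X13.50 Y16.09 E2.0859
G1 X9.29 Y19.62 E2.3052
G1 X-3.57 Y4.30 E3.1036
G1 X-18.89 Y17.16 E3.9019
G1 X-6.04 Y32.48 E4.6999
G1 X-8.33 Y34.41 E4.8195
G1 X-21.83 Y18.32 E5.6578

At z = 7.68 mm: the 21×28.5 cube contributes its full rectangle; the r=9 cylinder at (8.5, 5) gives a regular 12-gon of circumradius 9 (constant along its height); the cube at (6, 0) is absent (z outside [10, 17]); Combining (union): the regions partially overlap (shared area 203.69 mm²), so overlapping operands fuse into one piece — 1 connected region; the cube at (1, 5.5) is present — its section is the full 28×20 rectangle; Subtracting the remaining from the first: starting from the result so far, the 28×20 cube at (1, 5.5) partially overlaps it — only the 400.00 mm² overlap (of its 560.00 mm²) is removed, clipping the outline — 1 connected region; (whole slice rotated 50° about Z — lengths, areas and connectivity unchanged). The outline is a single polygon with 16 vertices. Extrusion per mm of travel: 0.4 × 0.24 / (π × 0.875²) = 0.039912. Accumulating E over each segment gives final E = 5.6578.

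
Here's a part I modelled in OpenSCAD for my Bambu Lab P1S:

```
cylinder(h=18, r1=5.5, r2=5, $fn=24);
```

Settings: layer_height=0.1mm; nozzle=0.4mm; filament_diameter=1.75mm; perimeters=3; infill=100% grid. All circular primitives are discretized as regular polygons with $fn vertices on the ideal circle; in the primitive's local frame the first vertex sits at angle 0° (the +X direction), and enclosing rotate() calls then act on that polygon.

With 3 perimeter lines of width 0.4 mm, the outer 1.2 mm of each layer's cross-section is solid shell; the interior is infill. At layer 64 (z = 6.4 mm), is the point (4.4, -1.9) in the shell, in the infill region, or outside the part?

At z = 6.4 mm: the cone contributes a regular 24-gon of circumradius 5.322 (interpolated between r1=5.5 and r2=5 at t=0.356). Overall, the cross-section is a single solid region. The nearest boundary edge runs (4.61, -2.66)→(5.14, -1.38); distance from the point to it = 0.48 mm. The point is inside the cross-section, 0.48 mm from the nearest boundary — within the 1.2 mm shell band (3 × 0.4).

shell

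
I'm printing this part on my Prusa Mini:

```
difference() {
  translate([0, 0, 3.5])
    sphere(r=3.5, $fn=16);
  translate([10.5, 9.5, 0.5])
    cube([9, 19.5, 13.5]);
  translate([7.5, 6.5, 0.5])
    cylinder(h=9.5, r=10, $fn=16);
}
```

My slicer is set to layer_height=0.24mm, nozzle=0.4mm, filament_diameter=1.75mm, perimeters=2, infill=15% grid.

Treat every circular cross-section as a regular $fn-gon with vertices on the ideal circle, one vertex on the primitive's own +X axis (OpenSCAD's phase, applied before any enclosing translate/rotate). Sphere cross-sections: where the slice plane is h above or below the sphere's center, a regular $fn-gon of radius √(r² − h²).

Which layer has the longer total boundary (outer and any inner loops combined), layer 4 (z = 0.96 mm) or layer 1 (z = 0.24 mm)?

layer 4 (z = 0.96 mm)

Layer 4 (z = 0.96): the r=3.5 sphere contributes a regular 16-gon of circumradius √(3.5²−2.54²) = 2.408 (perimeter = 2·16·2.408·sin(180°/16) = 15.03 mm); the cube at (10.5, 9.5) (footprint 9×19.5) is included at this height (perimeter 57.00 mm); the r=10 cylinder at (7.5, 6.5) contributes a regular 16-gon of circumradius 10 (perimeter = 2·16·10.000·sin(180°/16) = 62.43 mm); After the difference (first − rest): starting from the r=3.5 sphere, the 9×19.5 cube at (10.5, 9.5) misses the remaining region (no effect); the r=10 cylinder at (7.5, 6.5) partially overlaps it — only the 8.14 mm² overlap (of its 306.15 mm²) is removed, clipping the outline — boundary = 13.02 mm. So its perimeter = 13.02 mm. Layer 1 (z = 0.24): the sphere: section is a regular 16-gon, circumradius = √(r²−h²) = √(3.5²−3.26²) = 1.274 (perimeter = 2·16·1.274·sin(180°/16) = 7.95 mm); the cube at (10.5, 9.5) is absent (z outside [0.5, 14]); the cylinder at (7.5, 6.5) is absent (z outside [0.5, 10]); Subtracting the remaining from the first: none of the subtracted shapes is present at this height, so the r=3.5 sphere is unchanged — boundary = 7.95 mm. So its perimeter = 7.95 mm. Layer 4 is larger (13.02 vs 7.95 mm).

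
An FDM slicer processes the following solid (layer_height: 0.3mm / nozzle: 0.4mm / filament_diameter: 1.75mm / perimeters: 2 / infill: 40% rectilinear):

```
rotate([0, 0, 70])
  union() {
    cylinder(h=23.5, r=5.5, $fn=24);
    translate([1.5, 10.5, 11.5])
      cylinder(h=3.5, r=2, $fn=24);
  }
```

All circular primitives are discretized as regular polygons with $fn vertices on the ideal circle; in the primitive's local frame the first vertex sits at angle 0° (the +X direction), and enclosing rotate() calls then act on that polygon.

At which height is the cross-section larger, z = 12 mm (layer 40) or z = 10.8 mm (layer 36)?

layer 40 (z = 12 mm)

Layer 40 (z = 12): the r=5.5 cylinder contributes a regular 24-gon of circumradius 5.5 (area = (24/2)·5.500²·sin(360°/24) = 93.95 mm²); the r=2 cylinder at (1.5, 10.5) contributes a regular 24-gon of circumradius 2 (area = (24/2)·2.000²·sin(360°/24) = 12.42 mm²); Taking the union: the 2 present regions are separate (no shared area or edge), so areas and boundary lengths simply add and each stays a separate island — area = 106.37 mm²; (rotated 70° about Z; rotation is an isometry so areas/perimeters/island counts are preserved). So its area = 106.37 mm². Layer 36 (z = 10.8): the r=5.5 cylinder contributes a regular 24-gon of circumradius 5.5 (area = (24/2)·5.500²·sin(360°/24) = 93.95 mm²); the cylinder at (1.5, 10.5) is absent (z outside [11.5, 15]); Merging all regions: only the r=5.5 cylinder is present, so the union is just that shape — area = 93.95 mm²; (rotated 70° about Z; rotation is an isometry so areas/perimeters/island counts are preserved). So its area = 93.95 mm². Layer 40 is larger (106.37 vs 93.95 mm²).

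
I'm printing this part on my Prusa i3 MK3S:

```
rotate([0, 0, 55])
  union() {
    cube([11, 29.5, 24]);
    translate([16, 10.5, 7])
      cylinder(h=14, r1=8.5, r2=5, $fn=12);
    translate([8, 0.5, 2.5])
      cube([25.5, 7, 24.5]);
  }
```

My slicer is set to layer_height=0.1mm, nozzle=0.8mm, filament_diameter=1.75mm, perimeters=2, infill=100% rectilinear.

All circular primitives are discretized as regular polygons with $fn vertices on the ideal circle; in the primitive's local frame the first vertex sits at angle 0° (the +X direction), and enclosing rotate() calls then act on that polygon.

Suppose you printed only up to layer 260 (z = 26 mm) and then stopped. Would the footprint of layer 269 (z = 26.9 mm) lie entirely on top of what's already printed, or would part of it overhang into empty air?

Compare the two slices. At z = 26: the cube is not intersected at this z (z outside [0, 24]); the cone at (16, 10.5) is not intersected at this z (z outside [7, 21]); the 25.5×7 cube at (8, 0.5) contributes its full rectangle (area 178.50 mm²); Taking the union: only the 25.5×7 cube at (8, 0.5) is present, so the union is just that shape — area = 178.50 mm²; (rotated 55° about Z; rotation is an isometry so areas/perimeters/island counts are preserved). At z = 26.9: the cube is not intersected at this z (z outside [0, 24]); the cone at (16, 10.5) is absent (z outside [7, 21]); the cube at (8, 0.5) (footprint 25.5×7) is included at this height (area 178.50 mm²); Merging all regions: only the 25.5×7 cube at (8, 0.5) is present, so the union is just that shape — area = 178.50 mm²; (whole slice rotated 55° about Z — lengths, areas and connectivity unchanged). Checking containment: the cross-section at z = 26.9 is a subset of the cross-section at z = 26.

entirely on top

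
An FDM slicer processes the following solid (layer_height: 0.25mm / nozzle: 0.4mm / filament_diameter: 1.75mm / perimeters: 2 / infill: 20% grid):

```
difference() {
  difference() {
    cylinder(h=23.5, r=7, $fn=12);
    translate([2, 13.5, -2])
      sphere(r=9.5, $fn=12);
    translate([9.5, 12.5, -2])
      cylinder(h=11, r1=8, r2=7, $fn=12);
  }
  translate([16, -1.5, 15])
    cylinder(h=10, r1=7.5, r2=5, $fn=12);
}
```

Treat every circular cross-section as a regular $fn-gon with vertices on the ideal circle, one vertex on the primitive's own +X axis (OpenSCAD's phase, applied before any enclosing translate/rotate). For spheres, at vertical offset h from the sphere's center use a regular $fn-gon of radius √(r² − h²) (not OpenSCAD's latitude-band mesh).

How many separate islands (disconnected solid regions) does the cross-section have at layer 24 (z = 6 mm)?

At z = 6 mm: the r=7 cylinder gives a regular 12-gon of circumradius 7 (constant along its height); the sphere at (2, 13.5): section is a regular 12-gon, circumradius = √(r²−h²) = √(9.5²−8²) = 5.123; the cone at (9.5, 12.5): at t=0.727 of its height the radius interpolates to r₁+(r₂−r₁)t = 7.273, giving a regular 12-gon of that circumradius; After the difference (first − rest): starting from the r=7 cylinder, the r=9.5 sphere at (2, 13.5) misses the remaining region (no effect); the cone at (9.5, 12.5) misses the remaining region (no effect) — 1 connected region; the cone at (16, -1.5) is absent (z outside [15, 25]); After the difference (first − rest): none of the subtracted shapes is present at this height, so the result so far is unchanged — 1 connected region. Overall, the cross-section is a single solid region. Island count = 1.

1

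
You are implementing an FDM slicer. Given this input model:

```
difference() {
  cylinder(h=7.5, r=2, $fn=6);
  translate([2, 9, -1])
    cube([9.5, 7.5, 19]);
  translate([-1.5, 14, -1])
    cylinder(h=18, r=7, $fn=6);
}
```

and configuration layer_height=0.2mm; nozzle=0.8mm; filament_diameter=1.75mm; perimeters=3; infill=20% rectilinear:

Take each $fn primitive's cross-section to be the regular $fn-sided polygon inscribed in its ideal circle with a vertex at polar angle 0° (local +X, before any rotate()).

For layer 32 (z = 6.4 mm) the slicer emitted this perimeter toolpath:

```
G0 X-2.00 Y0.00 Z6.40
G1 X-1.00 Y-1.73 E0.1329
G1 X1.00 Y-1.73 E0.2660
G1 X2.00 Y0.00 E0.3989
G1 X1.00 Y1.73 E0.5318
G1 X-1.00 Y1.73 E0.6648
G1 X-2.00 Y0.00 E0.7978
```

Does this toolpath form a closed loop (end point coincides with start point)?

Start point (G0): (-2.00, 0.00). End point (last G1): the path returns to the start — closed.

yes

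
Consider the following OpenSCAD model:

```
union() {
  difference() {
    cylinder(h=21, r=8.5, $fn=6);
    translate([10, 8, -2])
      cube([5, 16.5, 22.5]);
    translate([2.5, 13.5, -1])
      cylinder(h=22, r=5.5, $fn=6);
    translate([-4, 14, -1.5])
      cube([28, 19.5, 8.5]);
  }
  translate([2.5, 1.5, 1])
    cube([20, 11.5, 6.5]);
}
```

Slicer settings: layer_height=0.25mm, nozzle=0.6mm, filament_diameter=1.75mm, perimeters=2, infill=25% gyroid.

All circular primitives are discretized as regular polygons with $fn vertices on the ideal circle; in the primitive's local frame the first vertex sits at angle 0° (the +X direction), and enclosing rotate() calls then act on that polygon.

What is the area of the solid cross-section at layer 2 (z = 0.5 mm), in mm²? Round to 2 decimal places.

At z = 0.5 mm: the r=8.5 cylinder gives a regular 6-gon of circumradius 8.5 (constant along its height) (area = (6/2)·8.500²·sin(360°/6) = 187.71 mm²); the cube at (10, 8) (footprint 5×16.5) is included at this height (area 82.50 mm²); the r=5.5 cylinder at (2.5, 13.5) contributes a regular 6-gon of circumradius 5.5 (area = (6/2)·5.500²·sin(360°/6) = 78.59 mm²); the 28×19.5 cube at (-4, 14) contributes its full rectangle (area 546.00 mm²); Taking the first minus the rest: starting from the r=8.5 cylinder (187.71 mm²), the 5×16.5 cube at (10, 8) misses the remaining region (no effect); the r=5.5 cylinder at (2.5, 13.5) misses the remaining region (no effect); the 28×19.5 cube at (-4, 14) misses the remaining region (no effect) — area = 187.71 mm²; the cube at (2.5, 1.5) does not reach this height (z outside [1, 7.5]); Merging all regions: only the result so far is present, so the union is just that shape — area = 187.71 mm². Overall, the cross-section is a single solid region. Net area = 187.71 mm².

187.71 mm²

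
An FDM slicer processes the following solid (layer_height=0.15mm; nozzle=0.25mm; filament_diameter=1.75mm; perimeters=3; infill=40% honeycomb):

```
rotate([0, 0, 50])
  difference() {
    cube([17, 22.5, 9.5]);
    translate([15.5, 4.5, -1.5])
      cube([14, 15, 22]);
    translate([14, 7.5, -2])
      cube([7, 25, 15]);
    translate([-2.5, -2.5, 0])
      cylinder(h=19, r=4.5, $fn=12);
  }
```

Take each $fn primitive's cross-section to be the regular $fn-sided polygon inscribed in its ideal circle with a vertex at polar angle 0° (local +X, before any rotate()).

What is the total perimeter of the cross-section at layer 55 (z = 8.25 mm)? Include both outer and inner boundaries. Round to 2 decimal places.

78.33 mm

At z = 8.25 mm: the cube (footprint 17×22.5) is included at this height (perimeter 79.00 mm); the cube at (15.5, 4.5) is present — its section is the full 14×15 rectangle (perimeter 58.00 mm); the 7×25 cube at (14, 7.5) contributes its full rectangle (perimeter 64.00 mm); the cylinder at (-2.5, -2.5): section is a regular 12-gon, circumradius r=4.5 (perimeter = 2·12·4.500·sin(180°/12) = 27.95 mm); After the difference (first − rest): starting from the 17×22.5 cube, the 14×15 cube at (15.5, 4.5) partially overlaps it — only the 22.50 mm² overlap (of its 210.00 mm²) is removed, clipping the outline; the 7×25 cube at (14, 7.5) partially overlaps it — only the 27.00 mm² overlap (of its 175.00 mm²) is removed, clipping the outline; the r=4.5 cylinder at (-2.5, -2.5) partially overlaps it — only the 0.66 mm² overlap (of its 60.75 mm²) is removed, clipping the outline — boundary = 78.33 mm; (rotated 50° about Z; rotation is an isometry so areas/perimeters/island counts are preserved). Overall, the cross-section is a single solid region. Total boundary length (outer) = 78.33 mm.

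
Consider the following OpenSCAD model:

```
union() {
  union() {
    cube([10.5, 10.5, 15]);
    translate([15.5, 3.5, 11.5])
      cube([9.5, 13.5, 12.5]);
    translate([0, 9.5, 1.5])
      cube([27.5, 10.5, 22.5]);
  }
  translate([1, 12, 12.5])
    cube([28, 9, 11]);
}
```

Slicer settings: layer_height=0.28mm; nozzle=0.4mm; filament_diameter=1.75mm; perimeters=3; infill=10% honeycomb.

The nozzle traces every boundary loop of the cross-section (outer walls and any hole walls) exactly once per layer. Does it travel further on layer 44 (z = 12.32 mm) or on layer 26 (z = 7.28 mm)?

layer 44 (z = 12.32 mm)

Layer 44 (z = 12.32): the cube is present — its section is the full 10.5×10.5 rectangle (perimeter 42.00 mm); the cube at (15.5, 3.5) (footprint 9.5×13.5) is included at this height (perimeter 46.00 mm); the 27.5×10.5 cube at (0, 9.5) contributes its full rectangle (perimeter 76.00 mm); Combining (union): the regions partially overlap (shared area 81.75 mm²), so the edge portions inside another operand are dropped and the merged outline is re-measured after clipping — boundary = 107.00 mm; the cube at (1, 12) is absent (z outside [12.5, 23.5]); Combining (union): only that combined region is present, so the union is just that shape — boundary = 107.00 mm. So its perimeter = 107.00 mm. Layer 26 (z = 7.28): the cube (footprint 10.5×10.5) is included at this height (perimeter 42.00 mm); the cube at (15.5, 3.5) is absent (z outside [11.5, 24]); the 27.5×10.5 cube at (0, 9.5) contributes its full rectangle (perimeter 76.00 mm); Taking the union: the regions partially overlap (shared area 10.50 mm²), so the edge portions inside another operand are dropped and the merged outline is re-measured after clipping — boundary = 95.00 mm; the cube at (1, 12) is absent (z outside [12.5, 23.5]); Taking the union: only the result so far is present, so the union is just that shape — boundary = 95.00 mm. So its perimeter = 95.00 mm. Layer 44 is larger (107.00 vs 95.00 mm).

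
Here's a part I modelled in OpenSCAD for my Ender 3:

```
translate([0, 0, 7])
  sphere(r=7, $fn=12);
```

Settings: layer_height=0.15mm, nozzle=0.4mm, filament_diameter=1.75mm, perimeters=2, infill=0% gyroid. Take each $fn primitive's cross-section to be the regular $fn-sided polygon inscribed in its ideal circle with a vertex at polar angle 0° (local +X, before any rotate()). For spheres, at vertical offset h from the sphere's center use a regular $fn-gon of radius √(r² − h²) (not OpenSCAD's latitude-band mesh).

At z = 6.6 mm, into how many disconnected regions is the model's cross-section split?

1

At z = 6.6 mm: the r=7 sphere contributes a regular 12-gon of circumradius √(7²−0.4²) = 6.989. The result has 1 disconnected region.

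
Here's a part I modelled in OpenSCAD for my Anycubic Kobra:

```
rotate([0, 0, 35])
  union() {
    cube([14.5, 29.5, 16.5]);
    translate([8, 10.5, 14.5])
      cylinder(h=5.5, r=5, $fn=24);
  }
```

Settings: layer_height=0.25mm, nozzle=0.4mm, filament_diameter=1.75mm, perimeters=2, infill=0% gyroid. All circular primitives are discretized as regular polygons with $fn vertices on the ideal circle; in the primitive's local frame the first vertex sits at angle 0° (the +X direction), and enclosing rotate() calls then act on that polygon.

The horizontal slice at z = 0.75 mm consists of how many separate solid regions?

At z = 0.75 mm: the cube (footprint 14.5×29.5) is included at this height; the cylinder at (8, 10.5) is not intersected at this z (z outside [14.5, 20]); Combining (union): only the 14.5×29.5 cube is present, so the union is just that shape — 1 connected region; (rotated 35° about Z; rotation is an isometry so areas/perimeters/island counts are preserved). The result has 1 disconnected region.

1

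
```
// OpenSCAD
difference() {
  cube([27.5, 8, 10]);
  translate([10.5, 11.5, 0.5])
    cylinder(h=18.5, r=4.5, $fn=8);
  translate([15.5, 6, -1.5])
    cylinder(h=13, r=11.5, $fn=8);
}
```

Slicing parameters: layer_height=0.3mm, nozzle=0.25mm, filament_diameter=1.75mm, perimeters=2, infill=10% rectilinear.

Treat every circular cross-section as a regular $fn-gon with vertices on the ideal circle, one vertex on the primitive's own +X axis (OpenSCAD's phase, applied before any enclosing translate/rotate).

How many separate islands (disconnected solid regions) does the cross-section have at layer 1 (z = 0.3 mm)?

At z = 0.3 mm: the cube is present — its section is the full 27.5×8 rectangle; the cylinder at (10.5, 11.5) is not intersected at this z (z outside [0.5, 19]); the r=11.5 cylinder at (15.5, 6) gives a regular 8-gon of circumradius 11.5 (constant along its height); Subtracting the remaining from the first: starting from the 27.5×8 cube, the r=11.5 cylinder at (15.5, 6) partially overlaps it — only the 167.43 mm² overlap (of its 374.06 mm²) is removed, clipping the outline — 2 connected regions. Overall, the cross-section has 2 separate islands. Island count = 2.

2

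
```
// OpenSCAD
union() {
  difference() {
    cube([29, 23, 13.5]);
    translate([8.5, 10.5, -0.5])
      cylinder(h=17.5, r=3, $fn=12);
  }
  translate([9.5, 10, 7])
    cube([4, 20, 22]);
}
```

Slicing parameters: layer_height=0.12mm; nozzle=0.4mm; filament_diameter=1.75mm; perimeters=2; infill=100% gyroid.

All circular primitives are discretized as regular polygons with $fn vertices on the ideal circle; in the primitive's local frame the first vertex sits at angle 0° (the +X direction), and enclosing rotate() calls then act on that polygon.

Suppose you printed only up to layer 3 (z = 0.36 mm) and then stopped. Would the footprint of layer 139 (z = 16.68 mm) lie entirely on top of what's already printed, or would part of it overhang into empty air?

part overhangs

Compare the two slices. At z = 0.36: the cube is present — its section is the full 29×23 rectangle (area 667.00 mm²); the r=3 cylinder at (8.5, 10.5) contributes a regular 12-gon of circumradius 3 (area = (12/2)·3.000²·sin(360°/12) = 27.00 mm²); Taking the first minus the rest: starting from the 29×23 cube (667.00 mm²), the r=3 cylinder at (8.5, 10.5) lies wholly inside it (removes its full 27.00 mm² and its 18.63 mm outline becomes a hole wall) — area = 640.00 mm²; the cube at (9.5, 10) is absent (z outside [7, 29]); Combining (union): only that combined region is present, so the union is just that shape — area = 640.00 mm². At z = 16.68: the cube does not reach this height (z outside [0, 13.5]); the r=3 cylinder at (8.5, 10.5) gives a regular 12-gon of circumradius 3 (constant along its height) (area = (12/2)·3.000²·sin(360°/12) = 27.00 mm²); After the difference (first − rest): the first operand is absent here, so nothing remains; the cube at (9.5, 10) (footprint 4×20) is included at this height (area 80.00 mm²); Taking the union: only the 4×20 cube at (9.5, 10) is present, so the union is just that shape — area = 80.00 mm². Checking containment: at z = 16.68 the cross-section extends beyond the z = 0.36 cross-section by about 32.85 mm².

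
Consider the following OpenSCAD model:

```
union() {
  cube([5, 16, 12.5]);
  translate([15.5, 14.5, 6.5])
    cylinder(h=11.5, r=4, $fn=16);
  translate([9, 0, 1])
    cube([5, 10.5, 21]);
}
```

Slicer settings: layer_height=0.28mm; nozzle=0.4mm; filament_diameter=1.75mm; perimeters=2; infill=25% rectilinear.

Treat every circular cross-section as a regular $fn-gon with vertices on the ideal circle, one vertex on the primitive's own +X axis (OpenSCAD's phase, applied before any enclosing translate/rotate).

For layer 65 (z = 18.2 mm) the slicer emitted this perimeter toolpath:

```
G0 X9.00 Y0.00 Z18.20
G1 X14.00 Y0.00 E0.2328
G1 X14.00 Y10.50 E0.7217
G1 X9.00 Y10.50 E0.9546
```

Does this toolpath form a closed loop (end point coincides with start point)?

no

Start point (G0): (9.00, 0.00). End point (last G1): the path does not return to the start — open.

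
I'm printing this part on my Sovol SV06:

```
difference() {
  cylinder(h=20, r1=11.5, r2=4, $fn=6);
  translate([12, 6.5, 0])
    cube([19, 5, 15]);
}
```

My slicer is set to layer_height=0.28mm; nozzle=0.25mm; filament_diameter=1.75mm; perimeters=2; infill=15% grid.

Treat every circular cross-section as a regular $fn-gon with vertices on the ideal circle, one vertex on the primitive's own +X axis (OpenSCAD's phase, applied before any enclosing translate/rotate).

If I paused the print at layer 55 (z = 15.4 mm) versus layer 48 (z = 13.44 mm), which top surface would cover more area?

layer 48 (z = 13.44 mm)

Layer 55 (z = 15.4): the cone (r1=11.5→r2=4) has section circumradius 5.725 here — a regular 6-gon (area = (6/2)·5.725²·sin(360°/6) = 85.15 mm²); the cube at (12, 6.5) is not intersected at this z (z outside [0, 15]); Taking the first minus the rest: none of the subtracted shapes is present at this height, so the cone is unchanged — area = 85.15 mm². So its area = 85.15 mm². Layer 48 (z = 13.44): the cone: at t=0.672 of its height the radius interpolates to r₁+(r₂−r₁)t = 6.460, giving a regular 6-gon of that circumradius (area = (6/2)·6.460²·sin(360°/6) = 108.42 mm²); the 19×5 cube at (12, 6.5) contributes its full rectangle (area 95.00 mm²); Subtracting the remaining from the first: starting from the cone (108.42 mm²), the 19×5 cube at (12, 6.5) misses the remaining region (no effect) — area = 108.42 mm². So its area = 108.42 mm². Layer 48 is larger (108.42 vs 85.15 mm²).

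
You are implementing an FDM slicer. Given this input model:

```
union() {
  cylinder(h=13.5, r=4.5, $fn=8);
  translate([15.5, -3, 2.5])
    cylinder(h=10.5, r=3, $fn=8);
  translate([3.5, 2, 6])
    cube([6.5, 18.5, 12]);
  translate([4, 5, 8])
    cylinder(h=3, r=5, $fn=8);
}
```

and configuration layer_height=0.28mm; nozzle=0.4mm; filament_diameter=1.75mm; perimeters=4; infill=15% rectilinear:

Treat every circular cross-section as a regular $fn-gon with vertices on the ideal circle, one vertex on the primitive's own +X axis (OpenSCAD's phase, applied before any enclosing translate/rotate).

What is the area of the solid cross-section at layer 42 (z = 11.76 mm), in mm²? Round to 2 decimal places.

202.95 mm²

At z = 11.76 mm: the r=4.5 cylinder gives a regular 8-gon of circumradius 4.5 (constant along its height) (area = (8/2)·4.500²·sin(360°/8) = 57.28 mm²); the cylinder at (15.5, -3): section is a regular 8-gon, circumradius r=3 (area = (8/2)·3.000²·sin(360°/8) = 25.46 mm²); the 6.5×18.5 cube at (3.5, 2) contributes its full rectangle (area 120.25 mm²); the cylinder at (4, 5) is absent (z outside [8, 11]); Taking the union: the regions partially overlap — summed areas 202.98 mm² minus the doubly-counted overlap 0.04 mm² gives 202.95 mm² — area = 202.95 mm². Overall, the cross-section has 2 separate islands. Net area = 202.95 mm².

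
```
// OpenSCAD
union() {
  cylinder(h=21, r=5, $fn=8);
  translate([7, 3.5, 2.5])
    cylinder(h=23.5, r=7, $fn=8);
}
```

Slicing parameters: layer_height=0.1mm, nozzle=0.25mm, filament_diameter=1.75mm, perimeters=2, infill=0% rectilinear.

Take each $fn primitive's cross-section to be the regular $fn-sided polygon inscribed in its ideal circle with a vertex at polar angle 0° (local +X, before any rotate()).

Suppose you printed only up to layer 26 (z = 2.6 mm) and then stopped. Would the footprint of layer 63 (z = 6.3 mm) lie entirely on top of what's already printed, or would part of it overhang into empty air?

entirely on top

Compare the two slices. At z = 2.6: the r=5 cylinder gives a regular 8-gon of circumradius 5 (constant along its height) (area = (8/2)·5.000²·sin(360°/8) = 70.71 mm²); the cylinder at (7, 3.5): section is a regular 8-gon, circumradius r=7 (area = (8/2)·7.000²·sin(360°/8) = 138.59 mm²); Merging all regions: the regions partially overlap — summed areas 209.30 mm² minus the doubly-counted overlap 19.99 mm² gives 189.31 mm² — area = 189.31 mm². At z = 6.3: the cylinder: section is a regular 8-gon, circumradius r=5 (area = (8/2)·5.000²·sin(360°/8) = 70.71 mm²); the r=7 cylinder at (7, 3.5) contributes a regular 8-gon of circumradius 7 (area = (8/2)·7.000²·sin(360°/8) = 138.59 mm²); Combining (union): the regions partially overlap — summed areas 209.30 mm² minus the doubly-counted overlap 19.99 mm² gives 189.31 mm² — area = 189.31 mm². Checking containment: the cross-section at z = 6.3 is a subset of the cross-section at z = 2.6.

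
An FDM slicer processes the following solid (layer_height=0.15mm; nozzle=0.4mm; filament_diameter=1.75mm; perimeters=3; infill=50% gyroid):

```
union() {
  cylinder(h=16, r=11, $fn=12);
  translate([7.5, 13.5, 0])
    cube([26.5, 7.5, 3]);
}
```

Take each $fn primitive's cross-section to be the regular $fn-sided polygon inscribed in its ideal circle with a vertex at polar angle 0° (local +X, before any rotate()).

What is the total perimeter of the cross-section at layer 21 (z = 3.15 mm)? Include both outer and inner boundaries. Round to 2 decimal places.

68.33 mm

At z = 3.15 mm: the cylinder: section is a regular 12-gon, circumradius r=11 (perimeter = 2·12·11.000·sin(180°/12) = 68.33 mm); the cube at (7.5, 13.5) is not intersected at this z (z outside [0, 3]); Merging all regions: only the r=11 cylinder is present, so the union is just that shape — boundary = 68.33 mm. Overall, the cross-section is a single solid region. Total boundary length (outer) = 68.33 mm.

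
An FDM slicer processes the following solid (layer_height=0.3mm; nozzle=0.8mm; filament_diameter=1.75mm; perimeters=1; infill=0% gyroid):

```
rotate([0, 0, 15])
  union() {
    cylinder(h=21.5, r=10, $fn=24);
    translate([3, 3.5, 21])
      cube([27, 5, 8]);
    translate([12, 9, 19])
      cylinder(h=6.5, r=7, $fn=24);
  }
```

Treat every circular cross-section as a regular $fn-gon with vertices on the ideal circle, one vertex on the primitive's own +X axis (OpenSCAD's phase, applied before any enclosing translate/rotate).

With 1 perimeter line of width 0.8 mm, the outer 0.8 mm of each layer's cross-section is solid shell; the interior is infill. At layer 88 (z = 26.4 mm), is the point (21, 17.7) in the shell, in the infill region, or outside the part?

outside

At z = 26.4 mm: the cylinder is not intersected at this z (z outside [0, 21.5]); the cube at (3, 3.5) (footprint 27×5) is included at this height; the cylinder at (12, 9) is absent (z outside [19, 25.5]); Taking the union: only the 27×5 cube at (3, 3.5) is present, so the union is just that shape — 1 connected region; (whole slice rotated 15° about Z — lengths, areas and connectivity unchanged). Overall, the cross-section is a single solid region. Undo the 15° rotation: the query point maps to (24.866, 11.662) in the un-rotated model frame. The nearest boundary edge runs (30.00, 8.50)→(3.00, 8.50); distance from the point to it = 3.16 mm. The point is not inside any of the regions above, so it lies outside the cross-section (3.16 mm from the nearest boundary).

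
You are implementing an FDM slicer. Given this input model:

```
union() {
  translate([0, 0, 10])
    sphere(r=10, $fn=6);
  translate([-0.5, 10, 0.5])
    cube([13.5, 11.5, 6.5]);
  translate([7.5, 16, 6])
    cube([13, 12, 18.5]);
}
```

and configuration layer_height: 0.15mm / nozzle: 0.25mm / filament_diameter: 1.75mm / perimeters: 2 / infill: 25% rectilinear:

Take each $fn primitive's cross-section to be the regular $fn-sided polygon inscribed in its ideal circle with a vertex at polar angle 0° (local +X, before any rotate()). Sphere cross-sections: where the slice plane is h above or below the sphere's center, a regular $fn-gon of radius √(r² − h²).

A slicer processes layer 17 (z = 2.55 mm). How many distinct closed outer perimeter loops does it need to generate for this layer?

2

At z = 2.55 mm: the sphere: section is a regular 6-gon, circumradius = √(r²−h²) = √(10²−7.45²) = 6.671; the cube at (-0.5, 10) (footprint 13.5×11.5) is included at this height; the cube at (7.5, 16) does not reach this height (z outside [6, 24.5]); Combining (union): the 2 present regions are separate (no shared area or edge), so areas and boundary lengths simply add and each stays a separate island — 2 connected regions. The result has 2 disconnected regions.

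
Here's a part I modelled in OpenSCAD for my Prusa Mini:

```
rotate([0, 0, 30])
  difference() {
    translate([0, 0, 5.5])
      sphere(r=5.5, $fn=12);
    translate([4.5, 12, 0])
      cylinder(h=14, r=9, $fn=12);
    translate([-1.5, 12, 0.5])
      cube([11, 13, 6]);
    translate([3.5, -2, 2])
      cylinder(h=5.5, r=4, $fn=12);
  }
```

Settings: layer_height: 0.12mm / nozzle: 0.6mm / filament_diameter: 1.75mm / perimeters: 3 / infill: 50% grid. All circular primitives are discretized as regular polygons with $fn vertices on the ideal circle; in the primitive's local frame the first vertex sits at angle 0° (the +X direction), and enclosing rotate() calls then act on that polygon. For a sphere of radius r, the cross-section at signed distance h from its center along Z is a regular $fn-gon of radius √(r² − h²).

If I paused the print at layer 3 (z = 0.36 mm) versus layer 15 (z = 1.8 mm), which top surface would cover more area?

Layer 3 (z = 0.36): the sphere: section is a regular 12-gon, circumradius = √(r²−h²) = √(5.5²−5.14²) = 1.957 (area = (12/2)·1.957²·sin(360°/12) = 11.49 mm²); the r=9 cylinder at (4.5, 12) gives a regular 12-gon of circumradius 9 (constant along its height) (area = (12/2)·9.000²·sin(360°/12) = 243.00 mm²); the cube at (-1.5, 12) does not reach this height (z outside [0.5, 6.5]); the cylinder at (3.5, -2) is not intersected at this z (z outside [2, 7.5]); Taking the first minus the rest: starting from the r=5.5 sphere (11.49 mm²), the r=9 cylinder at (4.5, 12) misses the remaining region (no effect) — area = 11.49 mm²; (rotated 30° about Z; rotation is an isometry so areas/perimeters/island counts are preserved). So its area = 11.49 mm². Layer 15 (z = 1.8): the r=5.5 sphere contributes a regular 12-gon of circumradius √(5.5²−3.7²) = 4.069 (area = (12/2)·4.069²·sin(360°/12) = 49.68 mm²); the cylinder at (4.5, 12): section is a regular 12-gon, circumradius r=9 (area = (12/2)·9.000²·sin(360°/12) = 243.00 mm²); the cube at (-1.5, 12) (footprint 11×13) is included at this height (area 143.00 mm²); the cylinder at (3.5, -2) does not reach this height (z outside [2, 7.5]); After the difference (first − rest): starting from the r=5.5 sphere (49.68 mm²), the r=9 cylinder at (4.5, 12) misses the remaining region (no effect); the 11×13 cube at (-1.5, 12) misses the remaining region (no effect) — area = 49.68 mm²; (rotated 30° about Z; rotation is an isometry so areas/perimeters/island counts are preserved). So its area = 49.68 mm². Layer 15 is larger (49.68 vs 11.49 mm²).

layer 15 (z = 1.8 mm)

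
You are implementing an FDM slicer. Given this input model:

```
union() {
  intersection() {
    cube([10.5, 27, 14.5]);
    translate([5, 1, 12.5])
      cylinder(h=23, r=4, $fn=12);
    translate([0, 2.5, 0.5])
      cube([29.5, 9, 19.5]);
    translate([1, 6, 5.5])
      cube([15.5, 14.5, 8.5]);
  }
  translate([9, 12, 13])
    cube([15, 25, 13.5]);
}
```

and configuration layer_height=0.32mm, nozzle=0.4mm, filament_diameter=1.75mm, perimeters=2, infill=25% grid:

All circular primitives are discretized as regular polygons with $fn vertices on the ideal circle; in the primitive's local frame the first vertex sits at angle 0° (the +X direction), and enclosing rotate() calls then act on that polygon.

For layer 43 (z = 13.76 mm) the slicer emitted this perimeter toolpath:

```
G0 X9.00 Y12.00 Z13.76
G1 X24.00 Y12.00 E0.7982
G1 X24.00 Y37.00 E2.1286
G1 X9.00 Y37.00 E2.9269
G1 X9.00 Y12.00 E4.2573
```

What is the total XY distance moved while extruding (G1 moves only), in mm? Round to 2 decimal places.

80.00 mm

Sum the Euclidean lengths of each G1 segment: total = 80.00 mm.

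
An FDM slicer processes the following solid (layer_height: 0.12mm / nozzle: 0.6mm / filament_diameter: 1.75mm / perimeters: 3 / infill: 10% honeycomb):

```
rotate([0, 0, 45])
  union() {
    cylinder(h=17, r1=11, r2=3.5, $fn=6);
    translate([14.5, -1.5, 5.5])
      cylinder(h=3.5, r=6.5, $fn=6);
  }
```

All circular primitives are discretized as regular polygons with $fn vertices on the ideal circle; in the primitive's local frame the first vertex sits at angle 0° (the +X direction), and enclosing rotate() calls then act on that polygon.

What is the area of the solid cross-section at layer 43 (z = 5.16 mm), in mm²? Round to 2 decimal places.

At z = 5.16 mm: the cone contributes a regular 6-gon of circumradius 8.724 (interpolated between r1=11 and r2=3.5 at t=0.304) (area = (6/2)·8.724²·sin(360°/6) = 197.71 mm²); the cylinder at (14.5, -1.5) is not intersected at this z (z outside [5.5, 9]); Taking the union: only the cone is present, so the union is just that shape — area = 197.71 mm²; (whole slice rotated 45° about Z — lengths, areas and connectivity unchanged). Overall, the cross-section is a single solid region. Net area = 197.71 mm².

197.71 mm²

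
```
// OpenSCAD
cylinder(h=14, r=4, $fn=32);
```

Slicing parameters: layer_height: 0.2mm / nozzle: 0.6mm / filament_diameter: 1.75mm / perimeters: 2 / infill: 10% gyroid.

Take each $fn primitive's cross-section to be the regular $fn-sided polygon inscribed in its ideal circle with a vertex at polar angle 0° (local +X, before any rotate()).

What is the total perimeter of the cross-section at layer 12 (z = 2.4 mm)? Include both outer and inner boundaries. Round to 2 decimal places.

25.09 mm

At z = 2.4 mm: the r=4 cylinder contributes a regular 32-gon of circumradius 4 (perimeter = 2·32·4.000·sin(180°/32) = 25.09 mm). Overall, the cross-section is a single solid region. Total boundary length (outer) = 25.09 mm.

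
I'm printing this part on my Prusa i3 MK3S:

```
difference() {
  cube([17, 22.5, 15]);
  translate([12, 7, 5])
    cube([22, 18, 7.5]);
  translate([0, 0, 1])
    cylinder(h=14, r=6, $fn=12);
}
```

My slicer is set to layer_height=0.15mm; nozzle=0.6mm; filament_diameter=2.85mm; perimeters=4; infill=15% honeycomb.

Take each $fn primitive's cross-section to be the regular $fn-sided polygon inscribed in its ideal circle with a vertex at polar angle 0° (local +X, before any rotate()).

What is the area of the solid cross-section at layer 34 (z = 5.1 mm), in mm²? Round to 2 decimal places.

At z = 5.1 mm: the 17×22.5 cube contributes its full rectangle (area 382.50 mm²); the cube at (12, 7) is present — its section is the full 22×18 rectangle (area 396.00 mm²); the r=6 cylinder gives a regular 12-gon of circumradius 6 (constant along its height) (area = (12/2)·6.000²·sin(360°/12) = 108.00 mm²); Subtracting the remaining from the first: starting from the 17×22.5 cube (382.50 mm²), the 22×18 cube at (12, 7) partially overlaps it — only the 77.50 mm² overlap (of its 396.00 mm²) is removed, clipping the outline; the r=6 cylinder partially overlaps it — only the 27.00 mm² overlap (of its 108.00 mm²) is removed, clipping the outline — area = 278.00 mm². Overall, the cross-section is a single solid region. Net area = 278.00 mm².

278.00 mm²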